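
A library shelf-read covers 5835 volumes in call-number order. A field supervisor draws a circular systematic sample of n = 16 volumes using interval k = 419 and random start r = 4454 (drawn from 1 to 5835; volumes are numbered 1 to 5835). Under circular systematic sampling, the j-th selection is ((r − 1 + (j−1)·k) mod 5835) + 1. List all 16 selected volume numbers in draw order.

4454, 4873, 5292, 5711, 295, 714, 1133, 1552, 1971, 2390, 2809, 3228, 3647, 4066, 4485, 4904

Selection 1: 4454
Selection 2: 4454 + 419 = 4873
Selection 3: 4873 + 419 = 5292
Selection 4: 5292 + 419 = 5711
Selection 5: 5711 + 419 = 6130 → 6130 − 5835 = 295
Selection 6: 295 + 419 = 714
Selection 7: 714 + 419 = 1133
Selection 8: 1133 + 419 = 1552
Selection 9: 1552 + 419 = 1971
Selection 10: 1971 + 419 = 2390
Selection 11: 2390 + 419 = 2809
Selection 12: 2809 + 419 = 3228
Selection 13: 3228 + 419 = 3647
Selection 14: 3647 + 419 = 4066
Selection 15: 4066 + 419 = 4485
Selection 16: 4485 + 419 = 4904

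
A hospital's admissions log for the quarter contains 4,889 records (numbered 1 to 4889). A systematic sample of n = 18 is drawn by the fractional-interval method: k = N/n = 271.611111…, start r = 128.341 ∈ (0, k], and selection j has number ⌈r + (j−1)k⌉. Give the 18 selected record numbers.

129, 400, 672, 944, 1215, 1487, 1759, 2030, 2302, 2573, 2845, 3117, 3388, 3660, 3931, 4203, 4475, 4746

j=1: r + 0k = 128.341 → ⌈·⌉ = 129
j=2: r + 1k = 399.952111… → ⌈·⌉ = 400
j=3: r + 2k = 671.563222… → ⌈·⌉ = 672
j=4: r + 3k = 943.174333… → ⌈·⌉ = 944
j=5: r + 4k = 1214.785444… → ⌈·⌉ = 1215
j=6: r + 5k = 1486.396555… → ⌈·⌉ = 1487
j=7: r + 6k = 1758.007666… → ⌈·⌉ = 1759
j=8: r + 7k = 2029.618777… → ⌈·⌉ = 2030
j=9: r + 8k = 2301.229888… → ⌈·⌉ = 2302
j=10: r + 9k = 2572.841 → ⌈·⌉ = 2573
j=11: r + 10k = 2844.452111… → ⌈·⌉ = 2845
j=12: r + 11k = 3116.063222… → ⌈·⌉ = 3117
j=13: r + 12k = 3387.674333… → ⌈·⌉ = 3388
j=14: r + 13k = 3659.285444… → ⌈·⌉ = 3660
j=15: r + 14k = 3930.896555… → ⌈·⌉ = 3931
j=16: r + 15k = 4202.507666… → ⌈·⌉ = 4203
j=17: r + 16k = 4474.118777… → ⌈·⌉ = 4475
j=18: r + 17k = 4745.729888… → ⌈·⌉ = 4746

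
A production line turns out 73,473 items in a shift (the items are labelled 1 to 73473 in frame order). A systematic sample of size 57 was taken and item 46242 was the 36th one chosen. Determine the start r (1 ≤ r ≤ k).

k = 73473/57 = 1289
r = 46242 − (36−1)×1289 = 46242 − 45115 = 1127

1127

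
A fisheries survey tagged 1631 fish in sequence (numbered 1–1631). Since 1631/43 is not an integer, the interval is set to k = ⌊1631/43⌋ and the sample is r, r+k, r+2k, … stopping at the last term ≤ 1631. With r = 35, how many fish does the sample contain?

44

k = ⌊1631/43⌋ = 37
Achieved size = ⌊(1631 − 35)/37⌋ + 1 = ⌊1596/37⌋ + 1 = 43 + 1 = 44
(last selection: 35 + 43×37 = 1626 ≤ 1631; next would be 1663 > 1631)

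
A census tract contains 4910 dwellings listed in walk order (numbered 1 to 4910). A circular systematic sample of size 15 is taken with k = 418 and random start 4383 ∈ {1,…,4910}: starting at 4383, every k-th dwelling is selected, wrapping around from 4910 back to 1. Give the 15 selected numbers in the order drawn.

4383, 4801, 309, 727, 1145, 1563, 1981, 2399, 2817, 3235, 3653, 4071, 4489, 4907, 415

Selection 1: 4383
Selection 2: 4383 + 418 = 4801
Selection 3: 4801 + 418 = 5219 → 5219 − 4910 = 309
Selection 4: 309 + 418 = 727
Selection 5: 727 + 418 = 1145
Selection 6: 1145 + 418 = 1563
Selection 7: 1563 + 418 = 1981
Selection 8: 1981 + 418 = 2399
Selection 9: 2399 + 418 = 2817
Selection 10: 2817 + 418 = 3235
Selection 11: 3235 + 418 = 3653
Selection 12: 3653 + 418 = 4071
Selection 13: 4071 + 418 = 4489
Selection 14: 4489 + 418 = 4907
Selection 15: 4907 + 418 = 5325 → 5325 − 4910 = 415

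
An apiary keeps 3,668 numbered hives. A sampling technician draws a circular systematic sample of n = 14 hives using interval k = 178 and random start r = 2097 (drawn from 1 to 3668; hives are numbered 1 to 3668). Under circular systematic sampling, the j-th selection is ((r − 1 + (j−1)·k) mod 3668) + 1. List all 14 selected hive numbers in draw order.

Selection 1: 2097
Selection 2: 2097 + 178 = 2275
Selection 3: 2275 + 178 = 2453
Selection 4: 2453 + 178 = 2631
Selection 5: 2631 + 178 = 2809
Selection 6: 2809 + 178 = 2987
Selection 7: 2987 + 178 = 3165
Selection 8: 3165 + 178 = 3343
Selection 9: 3343 + 178 = 3521
Selection 10: 3521 + 178 = 3699 → 3699 − 3668 = 31
Selection 11: 31 + 178 = 209
Selection 12: 209 + 178 = 387
Selection 13: 387 + 178 = 565
Selection 14: 565 + 178 = 743

2097, 2275, 2453, 2631, 2809, 2987, 3165, 3343, 3521, 31, 209, 387, 565, 743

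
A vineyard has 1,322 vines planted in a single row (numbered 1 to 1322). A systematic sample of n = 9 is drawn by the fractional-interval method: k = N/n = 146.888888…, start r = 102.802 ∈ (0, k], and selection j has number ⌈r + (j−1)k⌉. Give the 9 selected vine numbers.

j=1: r + 0k = 102.802 → ⌈·⌉ = 103
j=2: r + 1k = 249.690888… → ⌈·⌉ = 250
j=3: r + 2k = 396.579777… → ⌈·⌉ = 397
j=4: r + 3k = 543.468666… → ⌈·⌉ = 544
j=5: r + 4k = 690.357555… → ⌈·⌉ = 691
j=6: r + 5k = 837.246444… → ⌈·⌉ = 838
j=7: r + 6k = 984.135333… → ⌈·⌉ = 985
j=8: r + 7k = 1131.024222… → ⌈·⌉ = 1132
j=9: r + 8k = 1277.913111… → ⌈·⌉ = 1278

103, 250, 397, 544, 691, 838, 985, 1132, 1278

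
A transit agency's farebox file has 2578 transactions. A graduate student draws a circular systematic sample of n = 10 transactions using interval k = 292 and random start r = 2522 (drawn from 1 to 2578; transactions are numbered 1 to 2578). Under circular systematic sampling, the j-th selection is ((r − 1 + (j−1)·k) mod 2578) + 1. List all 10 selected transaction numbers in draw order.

2522, 236, 528, 820, 1112, 1404, 1696, 1988, 2280, 2572

Selection 1: 2522
Selection 2: 2522 + 292 = 2814 → 2814 − 2578 = 236
Selection 3: 236 + 292 = 528
Selection 4: 528 + 292 = 820
Selection 5: 820 + 292 = 1112
Selection 6: 1112 + 292 = 1404
Selection 7: 1404 + 292 = 1696
Selection 8: 1696 + 292 = 1988
Selection 9: 1988 + 292 = 2280
Selection 10: 2280 + 292 = 2572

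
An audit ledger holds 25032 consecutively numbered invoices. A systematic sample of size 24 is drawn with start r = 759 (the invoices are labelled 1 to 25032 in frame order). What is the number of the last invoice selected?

24748

k = 25032/24 = 1043
24th selection = r + (24−1)·k = 759 + 23×1043 = 759 + 23989 = 24748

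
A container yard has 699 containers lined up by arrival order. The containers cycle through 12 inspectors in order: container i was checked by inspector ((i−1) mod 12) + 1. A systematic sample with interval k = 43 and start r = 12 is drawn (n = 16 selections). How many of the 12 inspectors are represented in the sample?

Consecutive selections differ by k = 43, so their inspector numbers differ by 43 mod 12 = 7.
gcd(43, 12) = 1, so the sample visits 12/1 = 12 distinct residues mod 12.
Start 12 is inspector 12; the inspectors hit are 1, 2, 3, 4, 5, 6, 7, 8, 9, 10, 11, 12.

12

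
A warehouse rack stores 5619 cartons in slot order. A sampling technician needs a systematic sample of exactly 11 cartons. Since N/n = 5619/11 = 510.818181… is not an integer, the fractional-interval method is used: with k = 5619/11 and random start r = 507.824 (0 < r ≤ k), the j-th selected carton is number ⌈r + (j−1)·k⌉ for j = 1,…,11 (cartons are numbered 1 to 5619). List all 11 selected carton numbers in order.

508, 1019, 1530, 2041, 2552, 3062, 3573, 4084, 4595, 5106, 5617

j=1: r + 0k = 507.824 → ⌈·⌉ = 508
j=2: r + 1k = 1018.642181… → ⌈·⌉ = 1019
j=3: r + 2k = 1529.460363… → ⌈·⌉ = 1530
j=4: r + 3k = 2040.278545… → ⌈·⌉ = 2041
j=5: r + 4k = 2551.096727… → ⌈·⌉ = 2552
j=6: r + 5k = 3061.914909… → ⌈·⌉ = 3062
j=7: r + 6k = 3572.733090… → ⌈·⌉ = 3573
j=8: r + 7k = 4083.551272… → ⌈·⌉ = 4084
j=9: r + 8k = 4594.369454… → ⌈·⌉ = 4595
j=10: r + 9k = 5105.187636… → ⌈·⌉ = 5106
j=11: r + 10k = 5616.005818… → ⌈·⌉ = 5617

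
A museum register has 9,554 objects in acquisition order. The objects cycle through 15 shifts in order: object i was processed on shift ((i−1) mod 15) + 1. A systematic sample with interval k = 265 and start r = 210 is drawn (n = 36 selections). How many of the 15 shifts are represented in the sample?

Consecutive selections differ by k = 265, so their shift numbers differ by 265 mod 15 = 10.
gcd(265, 15) = 5, so the sample visits 15/5 = 3 distinct residues mod 15.
Start 210 is shift 15; the shifts hit are 5, 10, 15.

3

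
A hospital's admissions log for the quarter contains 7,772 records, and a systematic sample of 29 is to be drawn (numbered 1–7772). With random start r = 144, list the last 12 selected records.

4700, 4968, 5236, 5504, 5772, 6040, 6308, 6576, 6844, 7112, 7380, 7648

k = N/n = 7772/29 = 268
18th selection = 144 + 17×268 = 4700
19th: 4700 + 268 = 4968
20th: 4968 + 268 = 5236
21st: 5236 + 268 = 5504
22nd: 5504 + 268 = 5772
23rd: 5772 + 268 = 6040
24th: 6040 + 268 = 6308
25th: 6308 + 268 = 6576
26th: 6576 + 268 = 6844
27th: 6844 + 268 = 7112
28th: 7112 + 268 = 7380
29th: 7380 + 268 = 7648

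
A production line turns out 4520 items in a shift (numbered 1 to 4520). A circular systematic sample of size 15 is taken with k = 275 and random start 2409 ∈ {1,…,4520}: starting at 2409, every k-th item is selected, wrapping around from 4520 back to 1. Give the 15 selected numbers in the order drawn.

2409, 2684, 2959, 3234, 3509, 3784, 4059, 4334, 89, 364, 639, 914, 1189, 1464, 1739

Selection 1: 2409
Selection 2: 2409 + 275 = 2684
Selection 3: 2684 + 275 = 2959
Selection 4: 2959 + 275 = 3234
Selection 5: 3234 + 275 = 3509
Selection 6: 3509 + 275 = 3784
Selection 7: 3784 + 275 = 4059
Selection 8: 4059 + 275 = 4334
Selection 9: 4334 + 275 = 4609 → 4609 − 4520 = 89
Selection 10: 89 + 275 = 364
Selection 11: 364 + 275 = 639
Selection 12: 639 + 275 = 914
Selection 13: 914 + 275 = 1189
Selection 14: 1189 + 275 = 1464
Selection 15: 1464 + 275 = 1739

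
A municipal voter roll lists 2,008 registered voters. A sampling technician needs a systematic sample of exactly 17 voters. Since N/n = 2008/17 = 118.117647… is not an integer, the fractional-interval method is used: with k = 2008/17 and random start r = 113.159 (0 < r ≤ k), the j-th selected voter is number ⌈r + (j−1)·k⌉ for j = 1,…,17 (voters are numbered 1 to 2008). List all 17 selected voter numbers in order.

j=1: r + 0k = 113.159 → ⌈·⌉ = 114
j=2: r + 1k = 231.276647… → ⌈·⌉ = 232
j=3: r + 2k = 349.394294… → ⌈·⌉ = 350
j=4: r + 3k = 467.511941… → ⌈·⌉ = 468
j=5: r + 4k = 585.629588… → ⌈·⌉ = 586
j=6: r + 5k = 703.747235… → ⌈·⌉ = 704
j=7: r + 6k = 821.864882… → ⌈·⌉ = 822
j=8: r + 7k = 939.982529… → ⌈·⌉ = 940
j=9: r + 8k = 1058.100176… → ⌈·⌉ = 1059
j=10: r + 9k = 1176.217823… → ⌈·⌉ = 1177
j=11: r + 10k = 1294.335470… → ⌈·⌉ = 1295
j=12: r + 11k = 1412.453117… → ⌈·⌉ = 1413
j=13: r + 12k = 1530.570764… → ⌈·⌉ = 1531
j=14: r + 13k = 1648.688411… → ⌈·⌉ = 1649
j=15: r + 14k = 1766.806058… → ⌈·⌉ = 1767
j=16: r + 15k = 1884.923705… → ⌈·⌉ = 1885
j=17: r + 16k = 2003.041352… → ⌈·⌉ = 2004

114, 232, 350, 468, 586, 704, 822, 940, 1059, 1177, 1295, 1413, 1531, 1649, 1767, 1885, 2004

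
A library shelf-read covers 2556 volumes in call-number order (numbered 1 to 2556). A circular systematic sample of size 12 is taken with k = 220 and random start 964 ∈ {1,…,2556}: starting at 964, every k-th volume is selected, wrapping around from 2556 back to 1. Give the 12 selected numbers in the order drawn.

Selection 1: 964
Selection 2: 964 + 220 = 1184
Selection 3: 1184 + 220 = 1404
Selection 4: 1404 + 220 = 1624
Selection 5: 1624 + 220 = 1844
Selection 6: 1844 + 220 = 2064
Selection 7: 2064 + 220 = 2284
Selection 8: 2284 + 220 = 2504
Selection 9: 2504 + 220 = 2724 → 2724 − 2556 = 168
Selection 10: 168 + 220 = 388
Selection 11: 388 + 220 = 608
Selection 12: 608 + 220 = 828

964, 1184, 1404, 1624, 1844, 2064, 2284, 2504, 168, 388, 608, 828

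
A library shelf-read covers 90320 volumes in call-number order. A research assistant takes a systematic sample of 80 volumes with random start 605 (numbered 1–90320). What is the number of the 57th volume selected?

63829

k = 90320/80 = 1129
57th selection = r + (57−1)·k = 605 + 56×1129 = 605 + 63224 = 63829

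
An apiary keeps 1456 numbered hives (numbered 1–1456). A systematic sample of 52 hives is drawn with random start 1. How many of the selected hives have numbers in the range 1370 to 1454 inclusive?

3

k = 1456/52 = 28
First selection ≥ 1370: 1 + ⌈(1370−1)/28⌉·28 = 1 + 49×28 = 1373
Last selection ≤ 1454: 1 + ⌊(1454−1)/28⌋·28 = 1 + 51×28 = 1429
Count = 51 − 49 + 1 = 3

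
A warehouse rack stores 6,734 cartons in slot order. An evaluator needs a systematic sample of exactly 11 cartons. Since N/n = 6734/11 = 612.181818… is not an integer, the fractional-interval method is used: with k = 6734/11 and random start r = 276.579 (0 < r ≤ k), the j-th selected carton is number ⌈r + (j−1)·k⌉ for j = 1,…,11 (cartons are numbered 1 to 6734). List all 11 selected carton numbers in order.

277, 889, 1501, 2114, 2726, 3338, 3950, 4562, 5175, 5787, 6399

j=1: r + 0k = 276.579 → ⌈·⌉ = 277
j=2: r + 1k = 888.760818… → ⌈·⌉ = 889
j=3: r + 2k = 1500.942636… → ⌈·⌉ = 1501
j=4: r + 3k = 2113.124454… → ⌈·⌉ = 2114
j=5: r + 4k = 2725.306272… → ⌈·⌉ = 2726
j=6: r + 5k = 3337.488090… → ⌈·⌉ = 3338
j=7: r + 6k = 3949.669909… → ⌈·⌉ = 3950
j=8: r + 7k = 4561.851727… → ⌈·⌉ = 4562
j=9: r + 8k = 5174.033545… → ⌈·⌉ = 5175
j=10: r + 9k = 5786.215363… → ⌈·⌉ = 5787
j=11: r + 10k = 6398.397181… → ⌈·⌉ = 6399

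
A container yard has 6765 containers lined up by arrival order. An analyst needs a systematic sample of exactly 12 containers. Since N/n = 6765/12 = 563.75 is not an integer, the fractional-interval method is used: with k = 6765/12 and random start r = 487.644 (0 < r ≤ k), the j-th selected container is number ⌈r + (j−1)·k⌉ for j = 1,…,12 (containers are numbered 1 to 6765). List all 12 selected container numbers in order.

488, 1052, 1616, 2179, 2743, 3307, 3871, 4434, 4998, 5562, 6126, 6689

j=1: r + 0k = 487.644 → ⌈·⌉ = 488
j=2: r + 1k = 1051.394 → ⌈·⌉ = 1052
j=3: r + 2k = 1615.144 → ⌈·⌉ = 1616
j=4: r + 3k = 2178.894 → ⌈·⌉ = 2179
j=5: r + 4k = 2742.644 → ⌈·⌉ = 2743
j=6: r + 5k = 3306.394 → ⌈·⌉ = 3307
j=7: r + 6k = 3870.144 → ⌈·⌉ = 3871
j=8: r + 7k = 4433.894 → ⌈·⌉ = 4434
j=9: r + 8k = 4997.644 → ⌈·⌉ = 4998
j=10: r + 9k = 5561.394 → ⌈·⌉ = 5562
j=11: r + 10k = 6125.144 → ⌈·⌉ = 6126
j=12: r + 11k = 6688.894 → ⌈·⌉ = 6689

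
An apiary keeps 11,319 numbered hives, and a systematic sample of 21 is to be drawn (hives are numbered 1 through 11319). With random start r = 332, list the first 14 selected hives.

332, 871, 1410, 1949, 2488, 3027, 3566, 4105, 4644, 5183, 5722, 6261, 6800, 7339

k = N/n = 11319/21 = 539
hive 1: 332
hive 2: 332 + 539 = 871
hive 3: 871 + 539 = 1410
hive 4: 1410 + 539 = 1949
hive 5: 1949 + 539 = 2488
hive 6: 2488 + 539 = 3027
hive 7: 3027 + 539 = 3566
hive 8: 3566 + 539 = 4105
hive 9: 4105 + 539 = 4644
hive 10: 4644 + 539 = 5183
hive 11: 5183 + 539 = 5722
hive 12: 5722 + 539 = 6261
hive 13: 6261 + 539 = 6800
hive 14: 6800 + 539 = 7339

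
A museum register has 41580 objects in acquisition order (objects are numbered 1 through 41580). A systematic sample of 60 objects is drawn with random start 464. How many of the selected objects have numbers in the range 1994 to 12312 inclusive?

k = 41580/60 = 693
First selection ≥ 1994: 464 + ⌈(1994−464)/693⌉·693 = 464 + 3×693 = 2543
Last selection ≤ 12312: 464 + ⌊(12312−464)/693⌋·693 = 464 + 17×693 = 12245
Count = 17 − 3 + 1 = 15

15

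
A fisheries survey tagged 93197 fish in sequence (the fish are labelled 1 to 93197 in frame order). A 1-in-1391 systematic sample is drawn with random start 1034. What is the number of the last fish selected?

92840

k = 1391
67th selection = r + (67−1)·k = 1034 + 66×1391 = 1034 + 91806 = 92840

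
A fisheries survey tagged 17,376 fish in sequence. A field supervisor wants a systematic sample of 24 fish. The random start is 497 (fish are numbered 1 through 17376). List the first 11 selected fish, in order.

497, 1221, 1945, 2669, 3393, 4117, 4841, 5565, 6289, 7013, 7737

k = N/n = 17376/24 = 724
fish 1: 497
fish 2: 497 + 724 = 1221
fish 3: 1221 + 724 = 1945
fish 4: 1945 + 724 = 2669
fish 5: 2669 + 724 = 3393
fish 6: 3393 + 724 = 4117
fish 7: 4117 + 724 = 4841
fish 8: 4841 + 724 = 5565
fish 9: 5565 + 724 = 6289
fish 10: 6289 + 724 = 7013
fish 11: 7013 + 724 = 7737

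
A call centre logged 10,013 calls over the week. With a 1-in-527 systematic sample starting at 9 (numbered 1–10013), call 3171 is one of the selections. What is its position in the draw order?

7

k = 527
position = (3171 − 9)/527 + 1 = 3162/527 + 1 = 6 + 1 = 7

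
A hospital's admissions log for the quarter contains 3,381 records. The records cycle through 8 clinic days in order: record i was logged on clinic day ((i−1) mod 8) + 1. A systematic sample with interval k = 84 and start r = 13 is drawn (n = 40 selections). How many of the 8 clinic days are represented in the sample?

2

Consecutive selections differ by k = 84, so their clinic day numbers differ by 84 mod 8 = 4.
gcd(84, 8) = 4, so the sample visits 8/4 = 2 distinct residues mod 8.
Start 13 is clinic day 5; the clinic days hit are 1, 5.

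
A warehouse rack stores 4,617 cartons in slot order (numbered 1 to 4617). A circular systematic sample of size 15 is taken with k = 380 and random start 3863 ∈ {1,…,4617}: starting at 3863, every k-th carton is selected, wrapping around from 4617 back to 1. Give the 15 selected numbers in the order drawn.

3863, 4243, 6, 386, 766, 1146, 1526, 1906, 2286, 2666, 3046, 3426, 3806, 4186, 4566

Selection 1: 3863
Selection 2: 3863 + 380 = 4243
Selection 3: 4243 + 380 = 4623 → 4623 − 4617 = 6
Selection 4: 6 + 380 = 386
Selection 5: 386 + 380 = 766
Selection 6: 766 + 380 = 1146
Selection 7: 1146 + 380 = 1526
Selection 8: 1526 + 380 = 1906
Selection 9: 1906 + 380 = 2286
Selection 10: 2286 + 380 = 2666
Selection 11: 2666 + 380 = 3046
Selection 12: 3046 + 380 = 3426
Selection 13: 3426 + 380 = 3806
Selection 14: 3806 + 380 = 4186
Selection 15: 4186 + 380 = 4566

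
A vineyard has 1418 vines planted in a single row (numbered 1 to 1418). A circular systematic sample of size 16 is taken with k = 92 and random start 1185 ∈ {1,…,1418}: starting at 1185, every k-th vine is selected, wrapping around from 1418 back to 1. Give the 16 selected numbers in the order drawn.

1185, 1277, 1369, 43, 135, 227, 319, 411, 503, 595, 687, 779, 871, 963, 1055, 1147

Selection 1: 1185
Selection 2: 1185 + 92 = 1277
Selection 3: 1277 + 92 = 1369
Selection 4: 1369 + 92 = 1461 → 1461 − 1418 = 43
Selection 5: 43 + 92 = 135
Selection 6: 135 + 92 = 227
Selection 7: 227 + 92 = 319
Selection 8: 319 + 92 = 411
Selection 9: 411 + 92 = 503
Selection 10: 503 + 92 = 595
Selection 11: 595 + 92 = 687
Selection 12: 687 + 92 = 779
Selection 13: 779 + 92 = 871
Selection 14: 871 + 92 = 963
Selection 15: 963 + 92 = 1055
Selection 16: 1055 + 92 = 1147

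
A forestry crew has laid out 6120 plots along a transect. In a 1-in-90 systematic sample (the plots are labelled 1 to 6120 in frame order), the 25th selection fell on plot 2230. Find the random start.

70

k = 90
r = 2230 − (25−1)×90 = 2230 − 2160 = 70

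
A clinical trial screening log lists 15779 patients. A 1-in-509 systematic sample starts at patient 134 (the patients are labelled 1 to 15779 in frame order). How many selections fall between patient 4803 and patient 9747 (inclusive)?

9

k = 509
First selection ≥ 4803: 134 + ⌈(4803−134)/509⌉·509 = 134 + 10×509 = 5224
Last selection ≤ 9747: 134 + ⌊(9747−134)/509⌋·509 = 134 + 18×509 = 9296
Count = 18 − 10 + 1 = 9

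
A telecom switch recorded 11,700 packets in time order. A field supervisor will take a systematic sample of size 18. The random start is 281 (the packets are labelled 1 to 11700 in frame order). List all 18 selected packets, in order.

281, 931, 1581, 2231, 2881, 3531, 4181, 4831, 5481, 6131, 6781, 7431, 8081, 8731, 9381, 10031, 10681, 11331

k = N/n = 11700/18 = 650
packet 1: 281
packet 2: 281 + 650 = 931
packet 3: 931 + 650 = 1581
packet 4: 1581 + 650 = 2231
packet 5: 2231 + 650 = 2881
packet 6: 2881 + 650 = 3531
packet 7: 3531 + 650 = 4181
packet 8: 4181 + 650 = 4831
packet 9: 4831 + 650 = 5481
packet 10: 5481 + 650 = 6131
packet 11: 6131 + 650 = 6781
packet 12: 6781 + 650 = 7431
packet 13: 7431 + 650 = 8081
packet 14: 8081 + 650 = 8731
packet 15: 8731 + 650 = 9381
packet 16: 9381 + 650 = 10031
packet 17: 10031 + 650 = 10681
packet 18: 10681 + 650 = 11331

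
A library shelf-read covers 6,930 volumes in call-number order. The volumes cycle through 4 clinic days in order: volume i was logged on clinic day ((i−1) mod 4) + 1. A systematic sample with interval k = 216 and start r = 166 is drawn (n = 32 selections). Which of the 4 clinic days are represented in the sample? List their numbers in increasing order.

Consecutive selections differ by k = 216, so their clinic day numbers differ by 216 mod 4 = 0.
gcd(216, 4) = 4, so the sample visits 4/4 = 1 distinct residues mod 4.
Start 166 is clinic day 2; the clinic days hit are 2.

2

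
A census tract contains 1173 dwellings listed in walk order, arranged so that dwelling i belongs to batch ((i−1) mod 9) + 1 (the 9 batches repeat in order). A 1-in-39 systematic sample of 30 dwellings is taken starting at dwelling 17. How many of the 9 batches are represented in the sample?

Consecutive selections differ by k = 39, so their batch numbers differ by 39 mod 9 = 3.
gcd(39, 9) = 3, so the sample visits 9/3 = 3 distinct residues mod 9.
Start 17 is batch 8; the batches hit are 2, 5, 8.

3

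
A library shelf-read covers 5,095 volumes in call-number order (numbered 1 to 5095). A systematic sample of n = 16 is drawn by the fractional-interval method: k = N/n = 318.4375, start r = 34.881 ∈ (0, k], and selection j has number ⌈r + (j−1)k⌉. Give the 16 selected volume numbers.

35, 354, 672, 991, 1309, 1628, 1946, 2264, 2583, 2901, 3220, 3538, 3857, 4175, 4494, 4812

j=1: r + 0k = 34.881 → ⌈·⌉ = 35
j=2: r + 1k = 353.3185 → ⌈·⌉ = 354
j=3: r + 2k = 671.756 → ⌈·⌉ = 672
j=4: r + 3k = 990.1935 → ⌈·⌉ = 991
j=5: r + 4k = 1308.631 → ⌈·⌉ = 1309
j=6: r + 5k = 1627.0685 → ⌈·⌉ = 1628
j=7: r + 6k = 1945.506 → ⌈·⌉ = 1946
j=8: r + 7k = 2263.9435 → ⌈·⌉ = 2264
j=9: r + 8k = 2582.381 → ⌈·⌉ = 2583
j=10: r + 9k = 2900.8185 → ⌈·⌉ = 2901
j=11: r + 10k = 3219.256 → ⌈·⌉ = 3220
j=12: r + 11k = 3537.6935 → ⌈·⌉ = 3538
j=13: r + 12k = 3856.131 → ⌈·⌉ = 3857
j=14: r + 13k = 4174.5685 → ⌈·⌉ = 4175
j=15: r + 14k = 4493.006 → ⌈·⌉ = 4494
j=16: r + 15k = 4811.4435 → ⌈·⌉ = 4812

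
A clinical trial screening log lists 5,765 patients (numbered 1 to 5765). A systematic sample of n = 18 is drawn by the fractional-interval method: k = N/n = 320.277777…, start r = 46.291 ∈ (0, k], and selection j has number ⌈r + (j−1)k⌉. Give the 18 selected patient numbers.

47, 367, 687, 1008, 1328, 1648, 1968, 2289, 2609, 2929, 3250, 3570, 3890, 4210, 4531, 4851, 5171, 5492

j=1: r + 0k = 46.291 → ⌈·⌉ = 47
j=2: r + 1k = 366.568777… → ⌈·⌉ = 367
j=3: r + 2k = 686.846555… → ⌈·⌉ = 687
j=4: r + 3k = 1007.124333… → ⌈·⌉ = 1008
j=5: r + 4k = 1327.402111… → ⌈·⌉ = 1328
j=6: r + 5k = 1647.679888… → ⌈·⌉ = 1648
j=7: r + 6k = 1967.957666… → ⌈·⌉ = 1968
j=8: r + 7k = 2288.235444… → ⌈·⌉ = 2289
j=9: r + 8k = 2608.513222… → ⌈·⌉ = 2609
j=10: r + 9k = 2928.791 → ⌈·⌉ = 2929
j=11: r + 10k = 3249.068777… → ⌈·⌉ = 3250
j=12: r + 11k = 3569.346555… → ⌈·⌉ = 3570
j=13: r + 12k = 3889.624333… → ⌈·⌉ = 3890
j=14: r + 13k = 4209.902111… → ⌈·⌉ = 4210
j=15: r + 14k = 4530.179888… → ⌈·⌉ = 4531
j=16: r + 15k = 4850.457666… → ⌈·⌉ = 4851
j=17: r + 16k = 5170.735444… → ⌈·⌉ = 5171
j=18: r + 17k = 5491.013222… → ⌈·⌉ = 5492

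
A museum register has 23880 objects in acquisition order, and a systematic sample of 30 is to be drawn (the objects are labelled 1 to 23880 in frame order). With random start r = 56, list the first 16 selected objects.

56, 852, 1648, 2444, 3240, 4036, 4832, 5628, 6424, 7220, 8016, 8812, 9608, 10404, 11200, 11996

k = N/n = 23880/30 = 796
object 1: 56
object 2: 56 + 796 = 852
object 3: 852 + 796 = 1648
object 4: 1648 + 796 = 2444
object 5: 2444 + 796 = 3240
object 6: 3240 + 796 = 4036
object 7: 4036 + 796 = 4832
object 8: 4832 + 796 = 5628
object 9: 5628 + 796 = 6424
object 10: 6424 + 796 = 7220
object 11: 7220 + 796 = 8016
object 12: 8016 + 796 = 8812
object 13: 8812 + 796 = 9608
object 14: 9608 + 796 = 10404
object 15: 10404 + 796 = 11200
object 16: 11200 + 796 = 11996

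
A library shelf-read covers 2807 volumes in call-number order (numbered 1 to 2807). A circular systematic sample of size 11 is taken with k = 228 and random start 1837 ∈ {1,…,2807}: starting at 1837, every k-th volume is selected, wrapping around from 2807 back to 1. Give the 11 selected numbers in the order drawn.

1837, 2065, 2293, 2521, 2749, 170, 398, 626, 854, 1082, 1310

Selection 1: 1837
Selection 2: 1837 + 228 = 2065
Selection 3: 2065 + 228 = 2293
Selection 4: 2293 + 228 = 2521
Selection 5: 2521 + 228 = 2749
Selection 6: 2749 + 228 = 2977 → 2977 − 2807 = 170
Selection 7: 170 + 228 = 398
Selection 8: 398 + 228 = 626
Selection 9: 626 + 228 = 854
Selection 10: 854 + 228 = 1082
Selection 11: 1082 + 228 = 1310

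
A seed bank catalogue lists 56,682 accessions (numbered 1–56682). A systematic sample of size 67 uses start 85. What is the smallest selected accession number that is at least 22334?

22927

k = 56682/67 = 846
Steps past start: ⌈(22334 − 85)/846⌉ = ⌈22249/846⌉ = 27
Selected accession: 85 + 27×846 = 22927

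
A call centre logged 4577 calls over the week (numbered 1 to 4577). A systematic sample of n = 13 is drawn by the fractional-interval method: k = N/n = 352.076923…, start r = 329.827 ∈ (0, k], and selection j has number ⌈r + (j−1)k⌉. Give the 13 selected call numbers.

330, 682, 1034, 1387, 1739, 2091, 2443, 2795, 3147, 3499, 3851, 4203, 4555

j=1: r + 0k = 329.827 → ⌈·⌉ = 330
j=2: r + 1k = 681.903923… → ⌈·⌉ = 682
j=3: r + 2k = 1033.980846… → ⌈·⌉ = 1034
j=4: r + 3k = 1386.057769… → ⌈·⌉ = 1387
j=5: r + 4k = 1738.134692… → ⌈·⌉ = 1739
j=6: r + 5k = 2090.211615… → ⌈·⌉ = 2091
j=7: r + 6k = 2442.288538… → ⌈·⌉ = 2443
j=8: r + 7k = 2794.365461… → ⌈·⌉ = 2795
j=9: r + 8k = 3146.442384… → ⌈·⌉ = 3147
j=10: r + 9k = 3498.519307… → ⌈·⌉ = 3499
j=11: r + 10k = 3850.596230… → ⌈·⌉ = 3851
j=12: r + 11k = 4202.673153… → ⌈·⌉ = 4203
j=13: r + 12k = 4554.750076… → ⌈·⌉ = 4555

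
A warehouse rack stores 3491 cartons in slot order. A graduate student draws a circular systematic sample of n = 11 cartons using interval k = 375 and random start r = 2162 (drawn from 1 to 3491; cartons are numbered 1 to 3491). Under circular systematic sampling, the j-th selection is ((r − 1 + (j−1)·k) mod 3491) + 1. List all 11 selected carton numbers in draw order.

Selection 1: 2162
Selection 2: 2162 + 375 = 2537
Selection 3: 2537 + 375 = 2912
Selection 4: 2912 + 375 = 3287
Selection 5: 3287 + 375 = 3662 → 3662 − 3491 = 171
Selection 6: 171 + 375 = 546
Selection 7: 546 + 375 = 921
Selection 8: 921 + 375 = 1296
Selection 9: 1296 + 375 = 1671
Selection 10: 1671 + 375 = 2046
Selection 11: 2046 + 375 = 2421

2162, 2537, 2912, 3287, 171, 546, 921, 1296, 1671, 2046, 2421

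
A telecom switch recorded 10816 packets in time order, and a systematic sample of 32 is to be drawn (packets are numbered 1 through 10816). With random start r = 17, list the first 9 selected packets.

17, 355, 693, 1031, 1369, 1707, 2045, 2383, 2721

k = N/n = 10816/32 = 338
packet 1: 17
packet 2: 17 + 338 = 355
packet 3: 355 + 338 = 693
packet 4: 693 + 338 = 1031
packet 5: 1031 + 338 = 1369
packet 6: 1369 + 338 = 1707
packet 7: 1707 + 338 = 2045
packet 8: 2045 + 338 = 2383
packet 9: 2383 + 338 = 2721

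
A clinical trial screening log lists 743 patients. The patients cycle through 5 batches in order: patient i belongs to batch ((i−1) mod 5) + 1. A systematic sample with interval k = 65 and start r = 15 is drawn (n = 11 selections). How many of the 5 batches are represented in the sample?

Consecutive selections differ by k = 65, so their batch numbers differ by 65 mod 5 = 0.
gcd(65, 5) = 5, so the sample visits 5/5 = 1 distinct residues mod 5.
Start 15 is batch 5; the batches hit are 5.

1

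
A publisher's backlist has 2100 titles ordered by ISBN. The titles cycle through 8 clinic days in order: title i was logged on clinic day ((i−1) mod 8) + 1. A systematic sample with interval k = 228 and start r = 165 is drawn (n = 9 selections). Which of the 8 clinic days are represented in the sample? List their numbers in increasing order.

1, 5

Consecutive selections differ by k = 228, so their clinic day numbers differ by 228 mod 8 = 4.
gcd(228, 8) = 4, so the sample visits 8/4 = 2 distinct residues mod 8.
Start 165 is clinic day 5; the clinic days hit are 1, 5.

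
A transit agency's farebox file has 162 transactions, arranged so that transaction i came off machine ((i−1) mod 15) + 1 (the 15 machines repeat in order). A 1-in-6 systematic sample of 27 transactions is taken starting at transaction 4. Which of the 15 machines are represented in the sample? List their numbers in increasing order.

Consecutive selections differ by k = 6, so their machine numbers differ by 6 mod 15 = 6.
gcd(6, 15) = 3, so the sample visits 15/3 = 5 distinct residues mod 15.
Start 4 is machine 4; the machines hit are 1, 4, 7, 10, 13.

1, 4, 7, 10, 13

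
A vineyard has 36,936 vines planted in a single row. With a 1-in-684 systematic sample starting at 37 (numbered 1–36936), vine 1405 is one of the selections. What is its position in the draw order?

3

k = 684
position = (1405 − 37)/684 + 1 = 1368/684 + 1 = 2 + 1 = 3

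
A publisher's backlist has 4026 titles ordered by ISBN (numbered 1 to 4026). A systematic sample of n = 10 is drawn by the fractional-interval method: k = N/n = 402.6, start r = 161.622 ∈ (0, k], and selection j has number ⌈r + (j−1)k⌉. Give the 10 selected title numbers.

j=1: r + 0k = 161.622 → ⌈·⌉ = 162
j=2: r + 1k = 564.222 → ⌈·⌉ = 565
j=3: r + 2k = 966.822 → ⌈·⌉ = 967
j=4: r + 3k = 1369.422 → ⌈·⌉ = 1370
j=5: r + 4k = 1772.022 → ⌈·⌉ = 1773
j=6: r + 5k = 2174.622 → ⌈·⌉ = 2175
j=7: r + 6k = 2577.222 → ⌈·⌉ = 2578
j=8: r + 7k = 2979.822 → ⌈·⌉ = 2980
j=9: r + 8k = 3382.422 → ⌈·⌉ = 3383
j=10: r + 9k = 3785.022 → ⌈·⌉ = 3786

162, 565, 967, 1370, 1773, 2175, 2578, 2980, 3383, 3786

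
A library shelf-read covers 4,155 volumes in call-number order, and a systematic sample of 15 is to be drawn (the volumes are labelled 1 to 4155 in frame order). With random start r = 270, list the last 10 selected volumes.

k = N/n = 4155/15 = 277
6th selection = 270 + 5×277 = 1655
7th: 1655 + 277 = 1932
8th: 1932 + 277 = 2209
9th: 2209 + 277 = 2486
10th: 2486 + 277 = 2763
11th: 2763 + 277 = 3040
12th: 3040 + 277 = 3317
13th: 3317 + 277 = 3594
14th: 3594 + 277 = 3871
15th: 3871 + 277 = 4148

1655, 1932, 2209, 2486, 2763, 3040, 3317, 3594, 3871, 4148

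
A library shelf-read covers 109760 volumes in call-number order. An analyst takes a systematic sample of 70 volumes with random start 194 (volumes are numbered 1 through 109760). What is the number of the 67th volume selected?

k = 109760/70 = 1568
67th selection = r + (67−1)·k = 194 + 66×1568 = 194 + 103488 = 103682

103682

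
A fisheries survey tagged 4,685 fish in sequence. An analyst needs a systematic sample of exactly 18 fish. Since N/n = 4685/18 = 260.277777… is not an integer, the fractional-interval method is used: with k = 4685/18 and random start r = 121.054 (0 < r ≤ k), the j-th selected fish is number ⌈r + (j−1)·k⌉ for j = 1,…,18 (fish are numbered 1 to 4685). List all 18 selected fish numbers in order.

122, 382, 642, 902, 1163, 1423, 1683, 1943, 2204, 2464, 2724, 2985, 3245, 3505, 3765, 4026, 4286, 4546

j=1: r + 0k = 121.054 → ⌈·⌉ = 122
j=2: r + 1k = 381.331777… → ⌈·⌉ = 382
j=3: r + 2k = 641.609555… → ⌈·⌉ = 642
j=4: r + 3k = 901.887333… → ⌈·⌉ = 902
j=5: r + 4k = 1162.165111… → ⌈·⌉ = 1163
j=6: r + 5k = 1422.442888… → ⌈·⌉ = 1423
j=7: r + 6k = 1682.720666… → ⌈·⌉ = 1683
j=8: r + 7k = 1942.998444… → ⌈·⌉ = 1943
j=9: r + 8k = 2203.276222… → ⌈·⌉ = 2204
j=10: r + 9k = 2463.554 → ⌈·⌉ = 2464
j=11: r + 10k = 2723.831777… → ⌈·⌉ = 2724
j=12: r + 11k = 2984.109555… → ⌈·⌉ = 2985
j=13: r + 12k = 3244.387333… → ⌈·⌉ = 3245
j=14: r + 13k = 3504.665111… → ⌈·⌉ = 3505
j=15: r + 14k = 3764.942888… → ⌈·⌉ = 3765
j=16: r + 15k = 4025.220666… → ⌈·⌉ = 4026
j=17: r + 16k = 4285.498444… → ⌈·⌉ = 4286
j=18: r + 17k = 4545.776222… → ⌈·⌉ = 4546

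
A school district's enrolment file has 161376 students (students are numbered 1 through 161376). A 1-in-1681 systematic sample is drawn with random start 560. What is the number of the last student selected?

160255

k = 1681
96th selection = r + (96−1)·k = 560 + 95×1681 = 560 + 159695 = 160255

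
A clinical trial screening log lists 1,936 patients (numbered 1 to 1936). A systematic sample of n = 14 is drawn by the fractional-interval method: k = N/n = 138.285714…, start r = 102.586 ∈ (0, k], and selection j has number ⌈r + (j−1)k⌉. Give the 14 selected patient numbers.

j=1: r + 0k = 102.586 → ⌈·⌉ = 103
j=2: r + 1k = 240.871714… → ⌈·⌉ = 241
j=3: r + 2k = 379.157428… → ⌈·⌉ = 380
j=4: r + 3k = 517.443142… → ⌈·⌉ = 518
j=5: r + 4k = 655.728857… → ⌈·⌉ = 656
j=6: r + 5k = 794.014571… → ⌈·⌉ = 795
j=7: r + 6k = 932.300285… → ⌈·⌉ = 933
j=8: r + 7k = 1070.586 → ⌈·⌉ = 1071
j=9: r + 8k = 1208.871714… → ⌈·⌉ = 1209
j=10: r + 9k = 1347.157428… → ⌈·⌉ = 1348
j=11: r + 10k = 1485.443142… → ⌈·⌉ = 1486
j=12: r + 11k = 1623.728857… → ⌈·⌉ = 1624
j=13: r + 12k = 1762.014571… → ⌈·⌉ = 1763
j=14: r + 13k = 1900.300285… → ⌈·⌉ = 1901

103, 241, 380, 518, 656, 795, 933, 1071, 1209, 1348, 1486, 1624, 1763, 1901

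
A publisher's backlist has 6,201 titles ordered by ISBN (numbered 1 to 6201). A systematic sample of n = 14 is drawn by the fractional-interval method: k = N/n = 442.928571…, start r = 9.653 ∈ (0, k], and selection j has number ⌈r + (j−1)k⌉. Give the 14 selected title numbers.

j=1: r + 0k = 9.653 → ⌈·⌉ = 10
j=2: r + 1k = 452.581571… → ⌈·⌉ = 453
j=3: r + 2k = 895.510142… → ⌈·⌉ = 896
j=4: r + 3k = 1338.438714… → ⌈·⌉ = 1339
j=5: r + 4k = 1781.367285… → ⌈·⌉ = 1782
j=6: r + 5k = 2224.295857… → ⌈·⌉ = 2225
j=7: r + 6k = 2667.224428… → ⌈·⌉ = 2668
j=8: r + 7k = 3110.153 → ⌈·⌉ = 3111
j=9: r + 8k = 3553.081571… → ⌈·⌉ = 3554
j=10: r + 9k = 3996.010142… → ⌈·⌉ = 3997
j=11: r + 10k = 4438.938714… → ⌈·⌉ = 4439
j=12: r + 11k = 4881.867285… → ⌈·⌉ = 4882
j=13: r + 12k = 5324.795857… → ⌈·⌉ = 5325
j=14: r + 13k = 5767.724428… → ⌈·⌉ = 5768

10, 453, 896, 1339, 1782, 2225, 2668, 3111, 3554, 3997, 4439, 4882, 5325, 5768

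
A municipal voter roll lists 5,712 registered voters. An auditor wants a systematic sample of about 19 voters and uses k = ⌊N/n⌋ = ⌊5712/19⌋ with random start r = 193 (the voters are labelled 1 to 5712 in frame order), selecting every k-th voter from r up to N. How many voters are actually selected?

k = ⌊5712/19⌋ = 300
Achieved size = ⌊(5712 − 193)/300⌋ + 1 = ⌊5519/300⌋ + 1 = 18 + 1 = 19
(last selection: 193 + 18×300 = 5593 ≤ 5712; next would be 5893 > 5712)

19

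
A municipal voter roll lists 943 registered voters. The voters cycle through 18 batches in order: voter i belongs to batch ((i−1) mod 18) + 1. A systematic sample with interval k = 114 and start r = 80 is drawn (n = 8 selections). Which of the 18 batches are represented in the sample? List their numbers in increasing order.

Consecutive selections differ by k = 114, so their batch numbers differ by 114 mod 18 = 6.
gcd(114, 18) = 6, so the sample visits 18/6 = 3 distinct residues mod 18.
Start 80 is batch 8; the batches hit are 2, 8, 14.

2, 8, 14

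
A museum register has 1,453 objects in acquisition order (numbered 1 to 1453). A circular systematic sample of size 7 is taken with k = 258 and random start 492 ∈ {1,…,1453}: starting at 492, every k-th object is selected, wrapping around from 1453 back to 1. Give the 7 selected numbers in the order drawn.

492, 750, 1008, 1266, 71, 329, 587

Selection 1: 492
Selection 2: 492 + 258 = 750
Selection 3: 750 + 258 = 1008
Selection 4: 1008 + 258 = 1266
Selection 5: 1266 + 258 = 1524 → 1524 − 1453 = 71
Selection 6: 71 + 258 = 329
Selection 7: 329 + 258 = 587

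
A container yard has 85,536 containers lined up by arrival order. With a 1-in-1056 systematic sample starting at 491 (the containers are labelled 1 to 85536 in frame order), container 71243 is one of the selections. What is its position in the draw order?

68

k = 1056
position = (71243 − 491)/1056 + 1 = 70752/1056 + 1 = 67 + 1 = 68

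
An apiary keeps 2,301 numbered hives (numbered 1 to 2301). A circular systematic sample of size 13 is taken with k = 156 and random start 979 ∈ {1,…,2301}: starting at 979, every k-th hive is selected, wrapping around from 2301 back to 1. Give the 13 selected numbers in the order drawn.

Selection 1: 979
Selection 2: 979 + 156 = 1135
Selection 3: 1135 + 156 = 1291
Selection 4: 1291 + 156 = 1447
Selection 5: 1447 + 156 = 1603
Selection 6: 1603 + 156 = 1759
Selection 7: 1759 + 156 = 1915
Selection 8: 1915 + 156 = 2071
Selection 9: 2071 + 156 = 2227
Selection 10: 2227 + 156 = 2383 → 2383 − 2301 = 82
Selection 11: 82 + 156 = 238
Selection 12: 238 + 156 = 394
Selection 13: 394 + 156 = 550

979, 1135, 1291, 1447, 1603, 1759, 1915, 2071, 2227, 82, 238, 394, 550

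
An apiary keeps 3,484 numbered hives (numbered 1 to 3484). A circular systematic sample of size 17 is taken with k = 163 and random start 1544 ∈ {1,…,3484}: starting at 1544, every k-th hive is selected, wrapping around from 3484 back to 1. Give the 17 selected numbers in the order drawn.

Selection 1: 1544
Selection 2: 1544 + 163 = 1707
Selection 3: 1707 + 163 = 1870
Selection 4: 1870 + 163 = 2033
Selection 5: 2033 + 163 = 2196
Selection 6: 2196 + 163 = 2359
Selection 7: 2359 + 163 = 2522
Selection 8: 2522 + 163 = 2685
Selection 9: 2685 + 163 = 2848
Selection 10: 2848 + 163 = 3011
Selection 11: 3011 + 163 = 3174
Selection 12: 3174 + 163 = 3337
Selection 13: 3337 + 163 = 3500 → 3500 − 3484 = 16
Selection 14: 16 + 163 = 179
Selection 15: 179 + 163 = 342
Selection 16: 342 + 163 = 505
Selection 17: 505 + 163 = 668

1544, 1707, 1870, 2033, 2196, 2359, 2522, 2685, 2848, 3011, 3174, 3337, 16, 179, 342, 505, 668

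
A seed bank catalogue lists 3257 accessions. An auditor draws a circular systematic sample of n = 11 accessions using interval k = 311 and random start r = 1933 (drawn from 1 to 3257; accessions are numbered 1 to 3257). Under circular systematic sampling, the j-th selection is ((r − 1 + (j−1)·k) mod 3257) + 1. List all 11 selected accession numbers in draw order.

Selection 1: 1933
Selection 2: 1933 + 311 = 2244
Selection 3: 2244 + 311 = 2555
Selection 4: 2555 + 311 = 2866
Selection 5: 2866 + 311 = 3177
Selection 6: 3177 + 311 = 3488 → 3488 − 3257 = 231
Selection 7: 231 + 311 = 542
Selection 8: 542 + 311 = 853
Selection 9: 853 + 311 = 1164
Selection 10: 1164 + 311 = 1475
Selection 11: 1475 + 311 = 1786

1933, 2244, 2555, 2866, 3177, 231, 542, 853, 1164, 1475, 1786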